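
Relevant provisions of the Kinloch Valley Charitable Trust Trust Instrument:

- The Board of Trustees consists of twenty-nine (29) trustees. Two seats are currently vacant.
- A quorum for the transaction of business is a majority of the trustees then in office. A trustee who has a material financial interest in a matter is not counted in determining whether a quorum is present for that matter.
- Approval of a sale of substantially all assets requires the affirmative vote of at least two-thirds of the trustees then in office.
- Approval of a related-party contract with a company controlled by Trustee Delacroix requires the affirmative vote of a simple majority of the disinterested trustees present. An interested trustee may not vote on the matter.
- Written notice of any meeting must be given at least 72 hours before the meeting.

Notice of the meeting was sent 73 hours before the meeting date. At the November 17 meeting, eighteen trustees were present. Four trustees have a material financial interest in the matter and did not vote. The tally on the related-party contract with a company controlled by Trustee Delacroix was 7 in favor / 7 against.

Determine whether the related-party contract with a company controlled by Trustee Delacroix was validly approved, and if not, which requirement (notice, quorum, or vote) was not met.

Notice: 73 hours given; 72 required (73 ≥ 72). Satisfied.
Quorum: 18 present, but the 4 interested trustees do not count, leaving 14. Quorum is 14. Satisfied.
Vote: the related-party contract with a company controlled by Trustee Delacroix requires a majority of the disinterested trustees present (18 − 4 = 14). A majority of 14 is 8, so 8 affirmative votes are needed; 7 voted in favor. Not satisfied.

Invalid — vote requirement not satisfied.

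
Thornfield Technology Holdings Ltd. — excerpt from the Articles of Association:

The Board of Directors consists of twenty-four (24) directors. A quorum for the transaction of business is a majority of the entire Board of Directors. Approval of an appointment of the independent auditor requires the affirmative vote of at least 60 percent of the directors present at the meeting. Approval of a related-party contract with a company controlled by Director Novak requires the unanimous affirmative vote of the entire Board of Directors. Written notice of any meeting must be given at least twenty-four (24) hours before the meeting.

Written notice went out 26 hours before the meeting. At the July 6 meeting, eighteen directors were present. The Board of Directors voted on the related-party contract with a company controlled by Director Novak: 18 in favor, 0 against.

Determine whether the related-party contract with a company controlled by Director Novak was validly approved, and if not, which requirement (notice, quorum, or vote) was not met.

Notice: 26 hours given; 24 required (26 ≥ 24). Satisfied.
Quorum: 18 present; quorum is 13. Satisfied.
Vote: the related-party contract with a company controlled by Director Novak requires the unanimous vote of the entire Board of Directors (24). Unanimous means all 24, so 24 affirmative votes are needed; 18 voted in favor. Not satisfied.

Invalid — vote requirement not satisfied.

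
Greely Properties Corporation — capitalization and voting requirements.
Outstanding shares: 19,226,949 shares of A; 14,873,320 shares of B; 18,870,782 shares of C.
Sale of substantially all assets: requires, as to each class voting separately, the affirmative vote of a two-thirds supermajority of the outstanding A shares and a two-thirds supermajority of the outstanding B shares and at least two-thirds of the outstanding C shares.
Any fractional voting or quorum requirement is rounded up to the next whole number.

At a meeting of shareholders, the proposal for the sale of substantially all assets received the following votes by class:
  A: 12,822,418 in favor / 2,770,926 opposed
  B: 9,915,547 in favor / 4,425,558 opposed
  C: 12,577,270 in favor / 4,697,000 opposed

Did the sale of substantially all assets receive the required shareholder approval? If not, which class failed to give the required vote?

A: 2/3 of 19226949 = 12817966; 12,817,966 required, 12,822,418 in favor — approved.
B: 2/3 of 14873320 = 9915546.67, rounded up to 9915547; 9,915,547 required, 9,915,547 in favor — approved.
C: 2/3 of 18870782 = 12580521.33, rounded up to 12580522; 12,580,522 required, 12,577,270 in favor — not approved.

Not approved — the C shares did not give the required vote.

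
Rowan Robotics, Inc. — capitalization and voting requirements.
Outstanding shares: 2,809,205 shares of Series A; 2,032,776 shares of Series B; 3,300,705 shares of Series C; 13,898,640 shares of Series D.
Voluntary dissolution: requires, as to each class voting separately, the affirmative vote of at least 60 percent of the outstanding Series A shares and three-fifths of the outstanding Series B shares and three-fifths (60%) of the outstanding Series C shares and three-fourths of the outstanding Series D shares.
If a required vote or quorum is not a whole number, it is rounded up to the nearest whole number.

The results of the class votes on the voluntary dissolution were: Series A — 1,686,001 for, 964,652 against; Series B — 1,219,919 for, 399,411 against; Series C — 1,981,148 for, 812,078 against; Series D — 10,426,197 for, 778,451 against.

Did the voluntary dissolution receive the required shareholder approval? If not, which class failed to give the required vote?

Series A: 3/5 of 2809205 = 1685523; 1,685,523 required, 1,686,001 in favor — approved.
Series B: 3/5 of 2032776 = 1219665.60, rounded up to 1219666; 1,219,666 required, 1,219,919 in favor — approved.
Series C: 3/5 of 3300705 = 1980423; 1,980,423 required, 1,981,148 in favor — approved.
Series D: 3/4 of 13898640 = 10423980; 10,423,980 required, 10,426,197 in favor — approved.

Approved — every class gave the required vote.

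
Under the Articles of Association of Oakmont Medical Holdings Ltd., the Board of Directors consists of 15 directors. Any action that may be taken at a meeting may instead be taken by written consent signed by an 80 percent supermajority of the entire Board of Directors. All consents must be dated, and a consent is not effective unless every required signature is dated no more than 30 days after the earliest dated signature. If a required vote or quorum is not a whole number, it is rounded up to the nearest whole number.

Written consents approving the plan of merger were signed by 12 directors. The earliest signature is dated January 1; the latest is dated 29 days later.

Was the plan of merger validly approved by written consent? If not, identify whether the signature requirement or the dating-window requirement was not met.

Signatures required: an 80 percent supermajority of 15 — 4/5 of 15 = 12, so 12 needed; 12 signed. Sufficient.
Dating window: the latest signature is 29 days after the earliest; the limit is 30 days. Within the window.

Effective — both the signature and dating-window requirements are satisfied.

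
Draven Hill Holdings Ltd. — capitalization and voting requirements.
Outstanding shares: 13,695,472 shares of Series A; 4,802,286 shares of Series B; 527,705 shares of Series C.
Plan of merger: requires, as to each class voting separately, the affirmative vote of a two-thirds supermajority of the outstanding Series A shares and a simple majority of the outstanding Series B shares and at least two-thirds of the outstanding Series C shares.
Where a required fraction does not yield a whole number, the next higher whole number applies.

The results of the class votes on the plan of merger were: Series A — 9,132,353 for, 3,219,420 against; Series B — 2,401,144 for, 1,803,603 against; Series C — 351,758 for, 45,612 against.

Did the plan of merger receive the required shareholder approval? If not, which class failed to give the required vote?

Not approved — the Series C shares did not give the required vote.

Series A: 2/3 of 13695472 = 9130314.67, rounded up to 9130315; 9,130,315 required, 9,132,353 in favor — approved.
Series B: a majority of 4802286 is 2401144; 2,401,144 required, 2,401,144 in favor — approved.
Series C: 2/3 of 527705 = 351803.33, rounded up to 351804; 351,804 required, 351,758 in favor — not approved.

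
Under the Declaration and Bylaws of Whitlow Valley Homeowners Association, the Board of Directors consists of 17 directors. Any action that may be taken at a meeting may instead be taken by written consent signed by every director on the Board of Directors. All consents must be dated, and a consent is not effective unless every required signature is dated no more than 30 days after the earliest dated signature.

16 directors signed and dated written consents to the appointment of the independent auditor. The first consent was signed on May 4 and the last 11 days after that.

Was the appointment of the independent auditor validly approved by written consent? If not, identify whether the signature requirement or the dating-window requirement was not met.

Signatures required: every one of 17 — unanimous means all 17, so 17 needed; 16 signed. Insufficient.
Dating window: the latest signature is 11 days after the earliest; the limit is 30 days. Within the window.

Not effective — insufficient signatures.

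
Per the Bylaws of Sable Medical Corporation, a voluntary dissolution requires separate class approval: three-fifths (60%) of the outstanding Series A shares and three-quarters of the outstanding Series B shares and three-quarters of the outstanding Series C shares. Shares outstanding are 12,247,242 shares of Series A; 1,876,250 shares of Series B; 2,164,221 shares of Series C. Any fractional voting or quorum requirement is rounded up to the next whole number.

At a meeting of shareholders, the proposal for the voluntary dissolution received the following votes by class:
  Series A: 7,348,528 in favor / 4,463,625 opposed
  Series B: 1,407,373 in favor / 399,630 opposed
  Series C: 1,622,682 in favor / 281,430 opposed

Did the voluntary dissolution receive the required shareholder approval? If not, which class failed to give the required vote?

Series A: 3/5 of 12247242 = 7348345.20, rounded up to 7348346; 7,348,346 required, 7,348,528 in favor — approved.
Series B: 3/4 of 1876250 = 1407187.50, rounded up to 1407188; 1,407,188 required, 1,407,373 in favor — approved.
Series C: 3/4 of 2164221 = 1623165.75, rounded up to 1623166; 1,623,166 required, 1,622,682 in favor — not approved.

Not approved — the Series C shares did not give the required vote.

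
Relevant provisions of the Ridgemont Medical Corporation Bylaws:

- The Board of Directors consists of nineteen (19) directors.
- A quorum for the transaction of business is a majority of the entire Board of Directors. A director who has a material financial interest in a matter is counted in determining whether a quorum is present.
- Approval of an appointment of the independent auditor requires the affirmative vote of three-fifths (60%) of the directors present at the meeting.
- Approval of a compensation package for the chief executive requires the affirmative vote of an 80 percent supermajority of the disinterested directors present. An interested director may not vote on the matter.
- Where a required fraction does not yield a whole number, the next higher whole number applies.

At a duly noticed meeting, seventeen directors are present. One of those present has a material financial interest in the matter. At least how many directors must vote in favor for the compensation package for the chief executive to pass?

The compensation package for the chief executive requires four-fifths of the disinterested directors present (17 − 1 = 16).
4/5 of 16 = 12.80, rounded up to 13.

13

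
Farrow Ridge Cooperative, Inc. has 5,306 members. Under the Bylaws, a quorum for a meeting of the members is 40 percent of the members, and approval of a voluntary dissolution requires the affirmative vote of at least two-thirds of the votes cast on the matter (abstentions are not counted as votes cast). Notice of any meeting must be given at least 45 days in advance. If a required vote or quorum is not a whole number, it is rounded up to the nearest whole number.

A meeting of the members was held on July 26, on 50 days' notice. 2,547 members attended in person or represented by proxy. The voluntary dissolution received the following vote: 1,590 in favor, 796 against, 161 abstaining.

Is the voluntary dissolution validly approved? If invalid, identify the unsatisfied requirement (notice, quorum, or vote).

Notice: 50 days given; 45 required. Satisfied.
Quorum: 40% of 5,306 = 2,122.40, rounded up to 2,123; 2,547 present. Satisfied.
Vote: requires two-thirds of the votes cast (2,547 − 161 abstaining = 2,386); 2/3 of 2386 = 1590.67, rounded up to 1591, so 1,591 needed; 1,590 in favor. Not satisfied.

Invalid — vote requirement not satisfied.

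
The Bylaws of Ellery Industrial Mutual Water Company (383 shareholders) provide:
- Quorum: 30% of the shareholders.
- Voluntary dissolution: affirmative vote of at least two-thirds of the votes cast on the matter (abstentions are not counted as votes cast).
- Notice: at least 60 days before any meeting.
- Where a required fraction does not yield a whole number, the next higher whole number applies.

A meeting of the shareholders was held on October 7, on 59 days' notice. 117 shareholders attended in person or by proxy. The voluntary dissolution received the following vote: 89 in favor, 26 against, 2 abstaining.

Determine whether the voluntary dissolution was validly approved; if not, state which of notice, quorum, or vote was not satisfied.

Notice: 59 days given; 60 required. Not satisfied.
Quorum: 30% of 383 = 114.90, rounded up to 115; 117 present. Satisfied.
Vote: requires two-thirds of the votes cast (117 − 2 abstaining = 115); 2/3 of 115 = 76.67, rounded up to 77, so 77 needed; 89 in favor. Satisfied.

Invalid — notice requirement not satisfied.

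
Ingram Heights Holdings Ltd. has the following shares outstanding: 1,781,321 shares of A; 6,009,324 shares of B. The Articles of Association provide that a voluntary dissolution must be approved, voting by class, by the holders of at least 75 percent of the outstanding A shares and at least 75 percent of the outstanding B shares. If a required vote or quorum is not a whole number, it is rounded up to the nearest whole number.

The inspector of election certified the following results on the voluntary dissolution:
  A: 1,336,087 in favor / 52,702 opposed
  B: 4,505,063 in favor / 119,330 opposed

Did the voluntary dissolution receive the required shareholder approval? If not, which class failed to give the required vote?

A: 3/4 of 1781321 = 1335990.75, rounded up to 1335991; 1,335,991 required, 1,336,087 in favor — approved.
B: 3/4 of 6009324 = 4506993; 4,506,993 required, 4,505,063 in favor — not approved.

Not approved — the B shares did not give the required vote.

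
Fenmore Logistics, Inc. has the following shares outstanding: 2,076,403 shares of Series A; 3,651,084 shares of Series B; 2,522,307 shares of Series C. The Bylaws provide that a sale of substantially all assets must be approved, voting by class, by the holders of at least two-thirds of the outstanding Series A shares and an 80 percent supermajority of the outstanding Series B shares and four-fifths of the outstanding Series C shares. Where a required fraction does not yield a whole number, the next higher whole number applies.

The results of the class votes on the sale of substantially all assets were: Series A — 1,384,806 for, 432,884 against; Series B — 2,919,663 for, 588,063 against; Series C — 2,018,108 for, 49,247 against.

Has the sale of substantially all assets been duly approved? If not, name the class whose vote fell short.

Not approved — the Series B shares did not give the required vote.

Series A: 2/3 of 2076403 = 1384268.67, rounded up to 1384269; 1,384,269 required, 1,384,806 in favor — approved.
Series B: 4/5 of 3651084 = 2920867.20, rounded up to 2920868; 2,920,868 required, 2,919,663 in favor — not approved.
Series C: 4/5 of 2522307 = 2017845.60, rounded up to 2017846; 2,017,846 required, 2,018,108 in favor — approved.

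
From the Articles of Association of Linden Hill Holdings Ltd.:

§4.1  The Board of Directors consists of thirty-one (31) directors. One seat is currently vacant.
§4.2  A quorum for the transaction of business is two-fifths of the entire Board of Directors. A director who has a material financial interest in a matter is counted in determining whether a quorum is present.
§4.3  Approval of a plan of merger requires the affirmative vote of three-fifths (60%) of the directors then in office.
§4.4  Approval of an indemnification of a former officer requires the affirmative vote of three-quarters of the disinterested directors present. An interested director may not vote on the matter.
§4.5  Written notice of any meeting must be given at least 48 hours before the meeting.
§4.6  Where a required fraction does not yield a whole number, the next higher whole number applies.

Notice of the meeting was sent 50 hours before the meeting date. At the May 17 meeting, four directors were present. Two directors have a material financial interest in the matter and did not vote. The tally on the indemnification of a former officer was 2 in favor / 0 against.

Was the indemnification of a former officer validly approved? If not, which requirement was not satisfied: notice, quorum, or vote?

Notice: 50 hours given; 48 required (50 ≥ 48). Satisfied.
Quorum: 4 present (interested directors count toward quorum); quorum is 13. Not satisfied.
Vote: the indemnification of a former officer requires three-fourths of the disinterested directors present (4 − 2 = 2). 3/4 of 2 = 1.50, rounded up to 2, so 2 affirmative votes are needed; 2 voted in favor. Satisfied. (Moot — without a quorum no business can be validly transacted.)

Invalid — quorum requirement not satisfied.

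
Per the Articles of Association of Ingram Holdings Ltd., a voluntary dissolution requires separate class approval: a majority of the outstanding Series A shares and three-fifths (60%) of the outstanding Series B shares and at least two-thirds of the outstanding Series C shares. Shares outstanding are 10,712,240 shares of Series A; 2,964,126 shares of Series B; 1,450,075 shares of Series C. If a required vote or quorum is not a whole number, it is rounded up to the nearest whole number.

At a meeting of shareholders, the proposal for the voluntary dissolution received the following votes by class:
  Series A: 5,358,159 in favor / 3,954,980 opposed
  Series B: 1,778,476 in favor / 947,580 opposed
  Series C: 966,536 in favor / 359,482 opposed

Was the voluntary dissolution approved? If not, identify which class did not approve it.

Not approved — the Series C shares did not give the required vote.

Series A: a majority of 10712240 is 5356121; 5,356,121 required, 5,358,159 in favor — approved.
Series B: 3/5 of 2964126 = 1778475.60, rounded up to 1778476; 1,778,476 required, 1,778,476 in favor — approved.
Series C: 2/3 of 1450075 = 966716.67, rounded up to 966717; 966,717 required, 966,536 in favor — not approved.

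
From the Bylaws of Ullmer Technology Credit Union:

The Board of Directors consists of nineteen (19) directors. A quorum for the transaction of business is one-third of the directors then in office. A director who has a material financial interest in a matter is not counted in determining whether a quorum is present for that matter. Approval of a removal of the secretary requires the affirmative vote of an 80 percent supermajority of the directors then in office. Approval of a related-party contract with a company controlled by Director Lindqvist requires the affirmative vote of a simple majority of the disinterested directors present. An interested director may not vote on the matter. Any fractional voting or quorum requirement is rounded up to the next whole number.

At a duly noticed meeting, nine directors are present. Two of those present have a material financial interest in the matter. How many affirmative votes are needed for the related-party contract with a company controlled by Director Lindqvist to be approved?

4

The related-party contract with a company controlled by Director Lindqvist requires a majority of the disinterested directors present (9 − 2 = 7).
A majority of 7 is 4.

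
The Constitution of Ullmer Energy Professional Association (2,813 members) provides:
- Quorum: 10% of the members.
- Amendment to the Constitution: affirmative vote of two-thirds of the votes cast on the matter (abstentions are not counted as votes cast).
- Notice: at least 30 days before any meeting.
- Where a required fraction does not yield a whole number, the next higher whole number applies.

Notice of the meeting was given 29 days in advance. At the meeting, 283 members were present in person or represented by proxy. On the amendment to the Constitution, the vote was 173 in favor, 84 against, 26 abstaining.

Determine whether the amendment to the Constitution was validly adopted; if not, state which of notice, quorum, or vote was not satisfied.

Invalid — notice requirement not satisfied.

Notice: 29 days given; 30 required. Not satisfied.
Quorum: 10% of 2,813 = 281.30, rounded up to 282; 283 present. Satisfied.
Vote: requires two-thirds of the votes cast (283 − 26 abstaining = 257); 2/3 of 257 = 171.33, rounded up to 172, so 172 needed; 173 in favor. Satisfied.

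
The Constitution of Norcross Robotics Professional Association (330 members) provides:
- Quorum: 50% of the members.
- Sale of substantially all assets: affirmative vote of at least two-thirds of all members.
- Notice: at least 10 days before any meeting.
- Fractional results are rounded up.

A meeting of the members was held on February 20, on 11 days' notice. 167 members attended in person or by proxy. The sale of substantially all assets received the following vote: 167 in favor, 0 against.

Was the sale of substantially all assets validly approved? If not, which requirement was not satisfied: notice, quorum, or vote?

Invalid — vote requirement not satisfied.

Notice: 11 days given; 10 required. Satisfied.
Quorum: 50% of 330 = 165; 167 present. Satisfied.
Vote: requires two-thirds of all members (330); 2/3 of 330 = 220, so 220 needed; 167 in favor. Not satisfied.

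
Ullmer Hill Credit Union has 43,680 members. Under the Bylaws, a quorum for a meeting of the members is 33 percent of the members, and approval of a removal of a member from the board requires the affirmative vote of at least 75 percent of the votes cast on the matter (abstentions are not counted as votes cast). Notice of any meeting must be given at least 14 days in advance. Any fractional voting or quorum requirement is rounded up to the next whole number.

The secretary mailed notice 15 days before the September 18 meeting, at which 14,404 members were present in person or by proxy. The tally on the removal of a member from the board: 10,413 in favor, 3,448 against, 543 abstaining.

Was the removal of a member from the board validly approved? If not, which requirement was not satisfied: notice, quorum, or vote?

Notice: 15 days given; 14 required. Satisfied.
Quorum: 33% of 43,680 = 14,414.40, rounded up to 14,415; 14,404 present. Not satisfied.
Vote: requires three-fourths of the votes cast (14,404 − 543 abstaining = 13,861); 3/4 of 13861 = 10395.75, rounded up to 10396, so 10,396 needed; 10,413 in favor. Satisfied.

Invalid — quorum requirement not satisfied.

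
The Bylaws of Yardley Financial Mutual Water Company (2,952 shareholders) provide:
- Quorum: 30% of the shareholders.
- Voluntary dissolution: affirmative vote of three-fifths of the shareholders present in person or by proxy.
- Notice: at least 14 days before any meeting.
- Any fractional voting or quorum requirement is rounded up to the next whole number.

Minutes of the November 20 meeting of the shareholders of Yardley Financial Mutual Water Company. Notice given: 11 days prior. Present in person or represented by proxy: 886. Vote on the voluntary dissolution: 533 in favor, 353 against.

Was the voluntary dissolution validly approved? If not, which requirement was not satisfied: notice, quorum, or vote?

Invalid — notice requirement not satisfied.

Notice: 11 days given; 14 required. Not satisfied.
Quorum: 30% of 2,952 = 885.60, rounded up to 886; 886 present. Satisfied.
Vote: requires three-fifths of those present (886); 3/5 of 886 = 531.60, rounded up to 532, so 532 needed; 533 in favor. Satisfied.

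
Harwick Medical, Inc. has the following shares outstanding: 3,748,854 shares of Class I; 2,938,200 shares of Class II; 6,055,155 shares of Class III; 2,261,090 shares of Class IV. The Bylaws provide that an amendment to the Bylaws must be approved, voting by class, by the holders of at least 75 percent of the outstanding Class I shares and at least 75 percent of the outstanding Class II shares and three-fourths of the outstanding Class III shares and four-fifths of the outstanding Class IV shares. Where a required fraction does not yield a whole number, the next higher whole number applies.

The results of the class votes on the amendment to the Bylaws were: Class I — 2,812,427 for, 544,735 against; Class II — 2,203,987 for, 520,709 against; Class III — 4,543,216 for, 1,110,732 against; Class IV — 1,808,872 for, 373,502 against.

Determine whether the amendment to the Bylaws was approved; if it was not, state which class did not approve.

Approved — every class gave the required vote.

Class I: 3/4 of 3748854 = 2811640.50, rounded up to 2811641; 2,811,641 required, 2,812,427 in favor — approved.
Class II: 3/4 of 2938200 = 2203650; 2,203,650 required, 2,203,987 in favor — approved.
Class III: 3/4 of 6055155 = 4541366.25, rounded up to 4541367; 4,541,367 required, 4,543,216 in favor — approved.
Class IV: 4/5 of 2261090 = 1808872; 1,808,872 required, 1,808,872 in favor — approved.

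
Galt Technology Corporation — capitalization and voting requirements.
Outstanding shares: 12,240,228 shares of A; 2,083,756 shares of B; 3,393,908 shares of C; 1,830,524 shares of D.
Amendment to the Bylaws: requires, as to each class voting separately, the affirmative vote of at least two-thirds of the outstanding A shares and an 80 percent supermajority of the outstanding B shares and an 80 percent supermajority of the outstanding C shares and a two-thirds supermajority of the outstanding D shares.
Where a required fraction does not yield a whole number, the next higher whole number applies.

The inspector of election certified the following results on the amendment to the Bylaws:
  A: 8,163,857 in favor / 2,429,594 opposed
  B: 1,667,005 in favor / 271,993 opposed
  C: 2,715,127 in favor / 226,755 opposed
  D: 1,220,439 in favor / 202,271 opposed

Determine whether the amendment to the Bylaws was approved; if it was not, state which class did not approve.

A: 2/3 of 12240228 = 8160152; 8,160,152 required, 8,163,857 in favor — approved.
B: 4/5 of 2083756 = 1667004.80, rounded up to 1667005; 1,667,005 required, 1,667,005 in favor — approved.
C: 4/5 of 3393908 = 2715126.40, rounded up to 2715127; 2,715,127 required, 2,715,127 in favor — approved.
D: 2/3 of 1830524 = 1220349.33, rounded up to 1220350; 1,220,350 required, 1,220,439 in favor — approved.

Approved — every class gave the required vote.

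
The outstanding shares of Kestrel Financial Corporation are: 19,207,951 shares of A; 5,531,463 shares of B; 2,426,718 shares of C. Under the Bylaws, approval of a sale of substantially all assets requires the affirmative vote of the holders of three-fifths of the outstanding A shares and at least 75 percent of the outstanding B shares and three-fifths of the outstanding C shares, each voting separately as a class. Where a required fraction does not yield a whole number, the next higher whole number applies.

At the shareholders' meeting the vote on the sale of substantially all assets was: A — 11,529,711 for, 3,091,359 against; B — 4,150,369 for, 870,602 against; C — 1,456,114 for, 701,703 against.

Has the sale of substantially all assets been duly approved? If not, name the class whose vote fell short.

A: 3/5 of 19207951 = 11524770.60, rounded up to 11524771; 11,524,771 required, 11,529,711 in favor — approved.
B: 3/4 of 5531463 = 4148597.25, rounded up to 4148598; 4,148,598 required, 4,150,369 in favor — approved.
C: 3/5 of 2426718 = 1456030.80, rounded up to 1456031; 1,456,031 required, 1,456,114 in favor — approved.

Approved — every class gave the required vote.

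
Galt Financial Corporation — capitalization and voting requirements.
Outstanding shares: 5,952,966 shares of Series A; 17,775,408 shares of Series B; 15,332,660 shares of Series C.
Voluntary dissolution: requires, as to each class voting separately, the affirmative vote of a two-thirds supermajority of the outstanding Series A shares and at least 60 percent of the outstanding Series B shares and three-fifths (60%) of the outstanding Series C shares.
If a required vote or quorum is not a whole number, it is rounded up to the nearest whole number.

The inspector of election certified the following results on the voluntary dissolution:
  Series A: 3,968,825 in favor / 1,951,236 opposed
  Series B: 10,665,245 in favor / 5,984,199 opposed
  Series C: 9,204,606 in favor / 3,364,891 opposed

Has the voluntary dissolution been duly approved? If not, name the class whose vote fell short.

Approved — every class gave the required vote.

Series A: 2/3 of 5952966 = 3968644; 3,968,644 required, 3,968,825 in favor — approved.
Series B: 3/5 of 17775408 = 10665244.80, rounded up to 10665245; 10,665,245 required, 10,665,245 in favor — approved.
Series C: 3/5 of 15332660 = 9199596; 9,199,596 required, 9,204,606 in favor — approved.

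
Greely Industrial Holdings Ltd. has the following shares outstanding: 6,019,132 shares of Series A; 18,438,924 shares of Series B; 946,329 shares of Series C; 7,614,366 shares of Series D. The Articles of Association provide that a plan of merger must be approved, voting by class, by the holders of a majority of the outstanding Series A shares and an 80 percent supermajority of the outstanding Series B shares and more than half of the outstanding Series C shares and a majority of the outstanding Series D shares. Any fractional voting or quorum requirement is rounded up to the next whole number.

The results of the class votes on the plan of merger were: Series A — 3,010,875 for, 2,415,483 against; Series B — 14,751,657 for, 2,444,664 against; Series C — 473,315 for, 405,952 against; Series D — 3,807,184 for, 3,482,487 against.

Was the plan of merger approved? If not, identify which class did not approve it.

Approved — every class gave the required vote.

Series A: a majority of 6019132 is 3009567; 3,009,567 required, 3,010,875 in favor — approved.
Series B: 4/5 of 18438924 = 14751139.20, rounded up to 14751140; 14,751,140 required, 14,751,657 in favor — approved.
Series C: a majority of 946329 is 473165; 473,165 required, 473,315 in favor — approved.
Series D: a majority of 7614366 is 3807184; 3,807,184 required, 3,807,184 in favor — approved.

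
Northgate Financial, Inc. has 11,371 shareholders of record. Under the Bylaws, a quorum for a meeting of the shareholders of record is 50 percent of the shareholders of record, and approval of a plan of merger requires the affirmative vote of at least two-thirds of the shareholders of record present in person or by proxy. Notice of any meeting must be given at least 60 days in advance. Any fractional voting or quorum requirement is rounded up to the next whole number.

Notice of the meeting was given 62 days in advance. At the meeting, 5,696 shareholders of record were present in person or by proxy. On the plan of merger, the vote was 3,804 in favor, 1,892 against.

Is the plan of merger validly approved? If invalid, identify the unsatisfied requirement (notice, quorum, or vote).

Valid — all requirements satisfied.

Notice: 62 days given; 60 required. Satisfied.
Quorum: 50% of 11,371 = 5,685.50, rounded up to 5,686; 5,696 present. Satisfied.
Vote: requires two-thirds of those present (5,696); 2/3 of 5696 = 3797.33, rounded up to 3798, so 3,798 needed; 3,804 in favor. Satisfied.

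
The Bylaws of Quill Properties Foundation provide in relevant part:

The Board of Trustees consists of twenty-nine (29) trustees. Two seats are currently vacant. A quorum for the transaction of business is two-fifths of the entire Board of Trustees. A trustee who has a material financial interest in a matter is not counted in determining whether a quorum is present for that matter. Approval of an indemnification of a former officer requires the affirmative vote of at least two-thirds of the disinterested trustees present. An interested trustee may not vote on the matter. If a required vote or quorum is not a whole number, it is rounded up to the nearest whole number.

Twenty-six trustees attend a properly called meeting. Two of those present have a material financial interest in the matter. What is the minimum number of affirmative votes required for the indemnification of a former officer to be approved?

16

The indemnification of a former officer requires two-thirds of the disinterested trustees present (26 − 2 = 24).
2/3 of 24 = 16.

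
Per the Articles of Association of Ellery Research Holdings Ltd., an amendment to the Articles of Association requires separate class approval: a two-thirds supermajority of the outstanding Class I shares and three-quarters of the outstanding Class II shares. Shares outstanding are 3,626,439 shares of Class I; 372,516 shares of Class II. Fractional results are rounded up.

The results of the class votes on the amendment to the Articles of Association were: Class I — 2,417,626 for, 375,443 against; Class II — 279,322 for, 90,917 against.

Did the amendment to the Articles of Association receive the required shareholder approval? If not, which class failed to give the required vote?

Not approved — the Class II shares did not give the required vote.

Class I: 2/3 of 3626439 = 2417626; 2,417,626 required, 2,417,626 in favor — approved.
Class II: 3/4 of 372516 = 279387; 279,387 required, 279,322 in favor — not approved.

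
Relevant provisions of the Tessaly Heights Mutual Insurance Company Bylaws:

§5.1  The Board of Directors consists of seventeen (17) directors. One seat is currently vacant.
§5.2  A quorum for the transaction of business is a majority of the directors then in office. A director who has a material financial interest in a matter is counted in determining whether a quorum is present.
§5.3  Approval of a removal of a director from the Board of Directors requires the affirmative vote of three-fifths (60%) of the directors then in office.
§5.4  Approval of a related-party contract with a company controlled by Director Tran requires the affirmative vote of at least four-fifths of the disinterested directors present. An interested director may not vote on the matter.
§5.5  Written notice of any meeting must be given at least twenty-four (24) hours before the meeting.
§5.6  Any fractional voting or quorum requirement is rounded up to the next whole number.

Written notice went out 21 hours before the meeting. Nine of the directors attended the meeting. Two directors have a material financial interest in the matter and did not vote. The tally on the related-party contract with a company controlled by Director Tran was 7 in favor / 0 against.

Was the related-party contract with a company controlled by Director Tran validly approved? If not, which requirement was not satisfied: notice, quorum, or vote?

Invalid — notice requirement not satisfied.

Notice: 21 hours given; 24 required (21 < 24). Not satisfied.
Quorum: 9 present (interested directors count toward quorum); quorum is 9. Satisfied.
Vote: the related-party contract with a company controlled by Director Tran requires four-fifths of the disinterested directors present (9 − 2 = 7). 4/5 of 7 = 5.60, rounded up to 6, so 6 affirmative votes are needed; 7 voted in favor. Satisfied.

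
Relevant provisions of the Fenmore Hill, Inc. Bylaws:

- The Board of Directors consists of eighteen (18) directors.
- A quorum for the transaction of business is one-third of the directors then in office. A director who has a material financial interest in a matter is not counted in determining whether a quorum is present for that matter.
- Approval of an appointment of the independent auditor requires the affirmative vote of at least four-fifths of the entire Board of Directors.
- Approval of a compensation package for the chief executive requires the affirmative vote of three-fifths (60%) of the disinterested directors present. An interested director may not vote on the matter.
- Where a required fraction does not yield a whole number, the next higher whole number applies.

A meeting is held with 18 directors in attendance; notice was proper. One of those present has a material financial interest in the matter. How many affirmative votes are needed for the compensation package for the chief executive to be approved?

The compensation package for the chief executive requires three-fifths of the disinterested directors present (18 − 1 = 17).
3/5 of 17 = 10.20, rounded up to 11.

11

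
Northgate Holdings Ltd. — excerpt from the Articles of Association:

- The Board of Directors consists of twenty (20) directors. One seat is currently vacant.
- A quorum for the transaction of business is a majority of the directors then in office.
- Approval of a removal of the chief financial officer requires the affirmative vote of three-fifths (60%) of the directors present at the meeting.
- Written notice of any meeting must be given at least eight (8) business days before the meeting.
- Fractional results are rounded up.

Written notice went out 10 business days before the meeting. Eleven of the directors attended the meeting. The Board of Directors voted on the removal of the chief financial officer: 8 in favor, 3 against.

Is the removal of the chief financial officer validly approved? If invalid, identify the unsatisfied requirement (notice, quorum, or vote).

Notice: 10 business days given; 8 required (10 ≥ 8). Satisfied.
Quorum: 11 present; quorum is 10. Satisfied.
Vote: the removal of the chief financial officer requires three-fifths of the directors present (11). 3/5 of 11 = 6.60, rounded up to 7, so 7 affirmative votes are needed; 8 voted in favor. Satisfied.

Valid — all requirements satisfied.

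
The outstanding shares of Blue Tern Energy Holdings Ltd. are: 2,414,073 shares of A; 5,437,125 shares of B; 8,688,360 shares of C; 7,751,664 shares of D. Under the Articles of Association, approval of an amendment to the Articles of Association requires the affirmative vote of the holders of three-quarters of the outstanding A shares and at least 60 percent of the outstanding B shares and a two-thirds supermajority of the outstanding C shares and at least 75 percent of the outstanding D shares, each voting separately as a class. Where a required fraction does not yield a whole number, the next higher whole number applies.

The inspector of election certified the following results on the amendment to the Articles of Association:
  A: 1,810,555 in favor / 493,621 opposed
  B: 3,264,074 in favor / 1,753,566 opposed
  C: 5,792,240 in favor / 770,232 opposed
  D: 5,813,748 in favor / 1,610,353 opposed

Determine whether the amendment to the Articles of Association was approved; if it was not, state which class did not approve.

Approved — every class gave the required vote.

A: 3/4 of 2414073 = 1810554.75, rounded up to 1810555; 1,810,555 required, 1,810,555 in favor — approved.
B: 3/5 of 5437125 = 3262275; 3,262,275 required, 3,264,074 in favor — approved.
C: 2/3 of 8688360 = 5792240; 5,792,240 required, 5,792,240 in favor — approved.
D: 3/4 of 7751664 = 5813748; 5,813,748 required, 5,813,748 in favor — approved.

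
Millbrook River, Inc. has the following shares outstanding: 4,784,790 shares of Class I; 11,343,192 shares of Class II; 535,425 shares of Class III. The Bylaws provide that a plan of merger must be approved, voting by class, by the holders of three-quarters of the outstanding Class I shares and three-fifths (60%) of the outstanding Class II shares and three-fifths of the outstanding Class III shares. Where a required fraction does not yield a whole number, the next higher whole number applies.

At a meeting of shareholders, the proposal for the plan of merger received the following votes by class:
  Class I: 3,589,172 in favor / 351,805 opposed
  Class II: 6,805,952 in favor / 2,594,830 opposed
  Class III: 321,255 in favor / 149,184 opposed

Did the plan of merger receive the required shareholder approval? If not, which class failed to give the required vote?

Class I: 3/4 of 4784790 = 3588592.50, rounded up to 3588593; 3,588,593 required, 3,589,172 in favor — approved.
Class II: 3/5 of 11343192 = 6805915.20, rounded up to 6805916; 6,805,916 required, 6,805,952 in favor — approved.
Class III: 3/5 of 535425 = 321255; 321,255 required, 321,255 in favor — approved.

Approved — every class gave the required vote.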